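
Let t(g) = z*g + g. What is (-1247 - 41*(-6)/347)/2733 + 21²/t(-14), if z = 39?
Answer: -94343153/75868080 ≈ -1.2435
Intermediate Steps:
t(g) = 40*g (t(g) = 39*g + g = 40*g)
(-1247 - 41*(-6)/347)/2733 + 21²/t(-14) = (-1247 - 41*(-6)/347)/2733 + 21²/((40*(-14))) = (-1247 + 246*(1/347))*(1/2733) + 441/(-560) = (-1247 + 246/347)*(1/2733) + 441*(-1/560) = -432463/347*1/2733 - 63/80 = -432463/948351 - 63/80 = -94343153/75868080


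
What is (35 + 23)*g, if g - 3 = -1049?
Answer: -60668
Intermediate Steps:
g = -1046 (g = 3 - 1049 = -1046)
(35 + 23)*g = (35 + 23)*(-1046) = 58*(-1046) = -60668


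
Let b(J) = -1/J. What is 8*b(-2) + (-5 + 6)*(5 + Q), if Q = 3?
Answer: 12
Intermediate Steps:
8*b(-2) + (-5 + 6)*(5 + Q) = 8*(-1/(-2)) + (-5 + 6)*(5 + 3) = 8*(-1*(-1/2)) + 1*8 = 8*(1/2) + 8 = 4 + 8 = 12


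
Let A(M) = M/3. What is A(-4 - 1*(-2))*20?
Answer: -40/3 ≈ -13.333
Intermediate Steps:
A(M) = M/3 (A(M) = M*(⅓) = M/3)
A(-4 - 1*(-2))*20 = ((-4 - 1*(-2))/3)*20 = ((-4 + 2)/3)*20 = ((⅓)*(-2))*20 = -⅔*20 = -40/3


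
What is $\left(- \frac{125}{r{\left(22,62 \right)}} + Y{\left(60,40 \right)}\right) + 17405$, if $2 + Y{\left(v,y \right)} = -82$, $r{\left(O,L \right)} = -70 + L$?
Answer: $\frac{138693}{8} \approx 17337.0$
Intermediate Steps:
$Y{\left(v,y \right)} = -84$ ($Y{\left(v,y \right)} = -2 - 82 = -84$)
$\left(- \frac{125}{r{\left(22,62 \right)}} + Y{\left(60,40 \right)}\right) + 17405 = \left(- \frac{125}{-70 + 62} - 84\right) + 17405 = \left(- \frac{125}{-8} - 84\right) + 17405 = \left(\left(-125\right) \left(- \frac{1}{8}\right) - 84\right) + 17405 = \left(\frac{125}{8} - 84\right) + 17405 = - \frac{547}{8} + 17405 = \frac{138693}{8}$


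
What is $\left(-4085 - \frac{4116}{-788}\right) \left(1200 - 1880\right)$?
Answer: $\frac{546526880}{197} \approx 2.7742 \cdot 10^{6}$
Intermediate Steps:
$\left(-4085 - \frac{4116}{-788}\right) \left(1200 - 1880\right) = \left(-4085 - - \frac{1029}{197}\right) \left(-680\right) = \left(-4085 + \frac{1029}{197}\right) \left(-680\right) = \left(- \frac{803716}{197}\right) \left(-680\right) = \frac{546526880}{197}$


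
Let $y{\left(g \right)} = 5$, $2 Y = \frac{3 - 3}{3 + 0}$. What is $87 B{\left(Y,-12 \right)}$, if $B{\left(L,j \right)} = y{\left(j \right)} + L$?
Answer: $435$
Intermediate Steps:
$Y = 0$ ($Y = \frac{\left(3 - 3\right) \frac{1}{3 + 0}}{2} = \frac{0 \cdot \frac{1}{3}}{2} = \frac{1}{2} \cdot 0 = 0$)
$B{\left(L,j \right)} = 5 + L$
$87 B{\left(Y,-12 \right)} = 87 \left(5 + 0\right) = 87 \cdot 5 = 435$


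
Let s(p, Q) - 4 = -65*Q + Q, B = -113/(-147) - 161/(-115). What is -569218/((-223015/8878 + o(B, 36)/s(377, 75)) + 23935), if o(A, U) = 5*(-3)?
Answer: -932179594984/39156009135 ≈ -23.807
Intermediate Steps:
B = 1594/735 (B = -113*(-1/147) - 161*(-1/115) = 113/147 + 7/5 = 1594/735 ≈ 2.1687)
s(p, Q) = 4 - 64*Q (s(p, Q) = 4 + (-65*Q + Q) = 4 - 64*Q)
o(A, U) = -15
-569218/((-223015/8878 + o(B, 36)/s(377, 75)) + 23935) = -569218/((-223015/8878 - 15/(4 - 64*75)) + 23935) = -569218/((-223015*1/8878 - 15/(4 - 4800)) + 23935) = -569218/((-223015/8878 - 15/(-4796)) + 23935) = -569218/((-223015/8878 - 15*(-1/4796)) + 23935) = -569218/((-223015/8878 + 15/4796) + 23935) = -569218/(-534723385/21289444 + 23935) = -569218/509028118755/21289444 = -569218*21289444/509028118755 = -932179594984/39156009135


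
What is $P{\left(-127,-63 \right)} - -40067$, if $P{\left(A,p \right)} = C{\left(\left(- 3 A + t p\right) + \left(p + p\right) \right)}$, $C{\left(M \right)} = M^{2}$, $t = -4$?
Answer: $297116$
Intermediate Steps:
$P{\left(A,p \right)} = \left(- 3 A - 2 p\right)^{2}$ ($P{\left(A,p \right)} = \left(\left(- 3 A - 4 p\right) + \left(p + p\right)\right)^{2} = \left(\left(- 4 p - 3 A\right) + 2 p\right)^{2} = \left(- 3 A - 2 p\right)^{2}$)
$P{\left(-127,-63 \right)} - -40067 = \left(2 \left(-63\right) + 3 \left(-127\right)\right)^{2} - -40067 = \left(-126 - 381\right)^{2} + 40067 = \left(-507\right)^{2} + 40067 = 257049 + 40067 = 297116$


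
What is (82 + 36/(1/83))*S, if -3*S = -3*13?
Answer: 39910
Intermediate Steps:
S = 13 (S = -(-1)*13 = -1/3*(-39) = 13)
(82 + 36/(1/83))*S = (82 + 36/(1/83))*13 = (82 + 36*83)*13 = (82 + 2988)*13 = 3070*13 = 39910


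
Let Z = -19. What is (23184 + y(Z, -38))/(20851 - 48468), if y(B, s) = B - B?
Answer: -23184/27617 ≈ -0.83948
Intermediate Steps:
y(B, s) = 0
(23184 + y(Z, -38))/(20851 - 48468) = (23184 + 0)/(20851 - 48468) = 23184/(-27617) = 23184*(-1/27617) = -23184/27617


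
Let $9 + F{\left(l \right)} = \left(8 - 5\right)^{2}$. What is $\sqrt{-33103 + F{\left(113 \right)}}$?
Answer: $i \sqrt{33103} \approx 181.94 i$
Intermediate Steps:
$F{\left(l \right)} = 0$ ($F{\left(l \right)} = -9 + \left(8 - 5\right)^{2} = -9 + 3^{2} = -9 + 9 = 0$)
$\sqrt{-33103 + F{\left(113 \right)}} = \sqrt{-33103 + 0} = \sqrt{-33103} = i \sqrt{33103}$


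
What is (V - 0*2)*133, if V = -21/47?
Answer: -2793/47 ≈ -59.426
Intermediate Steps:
V = -21/47 (V = -21*1/47 = -21/47 ≈ -0.44681)
(V - 0*2)*133 = (-21/47 - 0*2)*133 = (-21/47 - 3*0)*133 = (-21/47 + 0)*133 = -21/47*133 = -2793/47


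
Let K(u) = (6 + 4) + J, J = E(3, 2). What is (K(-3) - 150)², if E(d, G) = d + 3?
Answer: 17956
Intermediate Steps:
E(d, G) = 3 + d
J = 6 (J = 3 + 3 = 6)
K(u) = 16 (K(u) = (6 + 4) + 6 = 10 + 6 = 16)
(K(-3) - 150)² = (16 - 150)² = (-134)² = 17956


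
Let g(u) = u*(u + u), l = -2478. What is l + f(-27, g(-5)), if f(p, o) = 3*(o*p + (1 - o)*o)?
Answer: -13878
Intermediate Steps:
g(u) = 2*u**2 (g(u) = u*(2*u) = 2*u**2)
f(p, o) = 3*o*p + 3*o*(1 - o) (f(p, o) = 3*(o*p + o*(1 - o)) = 3*o*p + 3*o*(1 - o))
l + f(-27, g(-5)) = -2478 + 3*(2*(-5)**2)*(1 - 27 - 2*(-5)**2) = -2478 + 3*(2*25)*(1 - 27 - 2*25) = -2478 + 3*50*(1 - 27 - 1*50) = -2478 + 3*50*(1 - 27 - 50) = -2478 + 3*50*(-76) = -2478 - 11400 = -13878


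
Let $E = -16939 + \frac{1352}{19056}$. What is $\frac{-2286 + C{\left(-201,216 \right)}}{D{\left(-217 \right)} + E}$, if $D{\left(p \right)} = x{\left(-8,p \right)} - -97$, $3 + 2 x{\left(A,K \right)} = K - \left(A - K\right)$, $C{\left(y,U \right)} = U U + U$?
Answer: $- \frac{53101926}{20314207} \approx -2.614$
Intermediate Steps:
$E = - \frac{40348529}{2382}$ ($E = -16939 + 1352 \cdot \frac{1}{19056} = -16939 + \frac{169}{2382} = - \frac{40348529}{2382} \approx -16939.0$)
$C{\left(y,U \right)} = U + U^{2}$ ($C{\left(y,U \right)} = U^{2} + U = U + U^{2}$)
$x{\left(A,K \right)} = - \frac{3}{2} + K - \frac{A}{2}$ ($x{\left(A,K \right)} = - \frac{3}{2} + \frac{K - \left(A - K\right)}{2} = - \frac{3}{2} + \frac{- A + 2 K}{2} = - \frac{3}{2} - \left(\frac{A}{2} - K\right) = - \frac{3}{2} + K - \frac{A}{2}$)
$D{\left(p \right)} = \frac{199}{2} + p$ ($D{\left(p \right)} = \left(- \frac{3}{2} + p - -4\right) - -97 = \left(- \frac{3}{2} + p + 4\right) + 97 = \left(\frac{5}{2} + p\right) + 97 = \frac{199}{2} + p$)
$\frac{-2286 + C{\left(-201,216 \right)}}{D{\left(-217 \right)} + E} = \frac{-2286 + 216 \left(1 + 216\right)}{\left(\frac{199}{2} - 217\right) - \frac{40348529}{2382}} = \frac{-2286 + 216 \cdot 217}{- \frac{235}{2} - \frac{40348529}{2382}} = \frac{-2286 + 46872}{- \frac{20314207}{1191}} = 44586 \left(- \frac{1191}{20314207}\right) = - \frac{53101926}{20314207}$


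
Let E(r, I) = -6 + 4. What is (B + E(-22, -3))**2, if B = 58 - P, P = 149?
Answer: 8649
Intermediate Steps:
E(r, I) = -2
B = -91 (B = 58 - 1*149 = 58 - 149 = -91)
(B + E(-22, -3))**2 = (-91 - 2)**2 = (-93)**2 = 8649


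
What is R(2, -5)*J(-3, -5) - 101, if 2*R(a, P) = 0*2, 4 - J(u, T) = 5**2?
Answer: -101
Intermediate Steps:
J(u, T) = -21 (J(u, T) = 4 - 1*5**2 = 4 - 1*25 = 4 - 25 = -21)
R(a, P) = 0 (R(a, P) = (0*2)/2 = (1/2)*0 = 0)
R(2, -5)*J(-3, -5) - 101 = 0*(-21) - 101 = 0 - 101 = -101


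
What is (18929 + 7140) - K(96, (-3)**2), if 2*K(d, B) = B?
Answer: 52129/2 ≈ 26065.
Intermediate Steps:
K(d, B) = B/2
(18929 + 7140) - K(96, (-3)**2) = (18929 + 7140) - (-3)**2/2 = 26069 - 9/2 = 52129/2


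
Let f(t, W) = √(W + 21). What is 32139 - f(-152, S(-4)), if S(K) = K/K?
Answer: 32139 - √22 ≈ 32134.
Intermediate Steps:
S(K) = 1
f(t, W) = √(21 + W)
32139 - f(-152, S(-4)) = 32139 - √(21 + 1) = 32139 - √22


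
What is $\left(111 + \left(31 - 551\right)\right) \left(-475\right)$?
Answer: $194275$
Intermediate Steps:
$\left(111 + \left(31 - 551\right)\right) \left(-475\right) = \left(111 - 520\right) \left(-475\right) = \left(-409\right) \left(-475\right) = 194275$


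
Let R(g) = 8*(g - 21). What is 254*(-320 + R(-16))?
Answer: -156464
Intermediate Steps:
R(g) = -168 + 8*g (R(g) = 8*(-21 + g) = -168 + 8*g)
254*(-320 + R(-16)) = 254*(-320 + (-168 + 8*(-16))) = 254*(-320 + (-168 - 128)) = 254*(-320 - 296) = 254*(-616) = -156464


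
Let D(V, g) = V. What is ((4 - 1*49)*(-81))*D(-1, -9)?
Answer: -3645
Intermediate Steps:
((4 - 1*49)*(-81))*D(-1, -9) = ((4 - 1*49)*(-81))*(-1) = ((4 - 49)*(-81))*(-1) = -45*(-81)*(-1) = 3645*(-1) = -3645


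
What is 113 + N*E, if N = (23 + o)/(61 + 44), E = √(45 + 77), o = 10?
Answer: 113 + 11*√122/35 ≈ 116.47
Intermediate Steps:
E = √122 ≈ 11.045
N = 11/35 (N = (23 + 10)/(61 + 44) = 33/105 = 33*(1/105) = 11/35 ≈ 0.31429)
113 + N*E = 113 + 11*√122/35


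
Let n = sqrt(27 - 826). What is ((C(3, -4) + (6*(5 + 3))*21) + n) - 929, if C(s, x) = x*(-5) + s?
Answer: 102 + I*sqrt(799) ≈ 102.0 + 28.267*I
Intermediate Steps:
C(s, x) = s - 5*x (C(s, x) = -5*x + s = s - 5*x)
n = I*sqrt(799) (n = sqrt(-799) = I*sqrt(799) ≈ 28.267*I)
((C(3, -4) + (6*(5 + 3))*21) + n) - 929 = (((3 - 5*(-4)) + (6*(5 + 3))*21) + I*sqrt(799)) - 929 = (((3 + 20) + (6*8)*21) + I*sqrt(799)) - 929 = ((23 + 48*21) + I*sqrt(799)) - 929 = ((23 + 1008) + I*sqrt(799)) - 929 = (1031 + I*sqrt(799)) - 929 = 102 + I*sqrt(799)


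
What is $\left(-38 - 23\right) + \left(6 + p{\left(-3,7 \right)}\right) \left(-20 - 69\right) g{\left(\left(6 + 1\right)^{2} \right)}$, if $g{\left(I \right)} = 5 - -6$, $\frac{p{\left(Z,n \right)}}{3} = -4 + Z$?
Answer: $14624$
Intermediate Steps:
$p{\left(Z,n \right)} = -12 + 3 Z$ ($p{\left(Z,n \right)} = 3 \left(-4 + Z\right) = -12 + 3 Z$)
$g{\left(I \right)} = 11$ ($g{\left(I \right)} = 5 + 6 = 11$)
$\left(-38 - 23\right) + \left(6 + p{\left(-3,7 \right)}\right) \left(-20 - 69\right) g{\left(\left(6 + 1\right)^{2} \right)} = \left(-38 - 23\right) + \left(6 + \left(-12 + 3 \left(-3\right)\right)\right) \left(-20 - 69\right) 11 = -61 + \left(6 - 21\right) \left(-89\right) 11 = -61 + \left(-15\right) \left(-89\right) 11 = -61 + 1335 \cdot 11 = -61 + 14685 = 14624$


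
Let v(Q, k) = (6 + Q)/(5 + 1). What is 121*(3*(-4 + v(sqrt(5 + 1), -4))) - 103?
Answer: -1192 + 121*sqrt(6)/2 ≈ -1043.8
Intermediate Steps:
v(Q, k) = 1 + Q/6 (v(Q, k) = (6 + Q)/6 = (6 + Q)*(1/6) = 1 + Q/6)
121*(3*(-4 + v(sqrt(5 + 1), -4))) - 103 = 121*(3*(-4 + (1 + sqrt(5 + 1)/6))) - 103 = 121*(3*(-4 + (1 + sqrt(6)/6))) - 103 = 121*(3*(-3 + sqrt(6)/6)) - 103 = 121*(-9 + sqrt(6)/2) - 103 = (-1089 + 121*sqrt(6)/2) - 103 = -1192 + 121*sqrt(6)/2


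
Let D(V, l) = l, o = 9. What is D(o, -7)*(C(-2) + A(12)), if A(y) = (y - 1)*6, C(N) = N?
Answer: -448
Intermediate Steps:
A(y) = -6 + 6*y (A(y) = (-1 + y)*6 = -6 + 6*y)
D(o, -7)*(C(-2) + A(12)) = -7*(-2 + (-6 + 6*12)) = -7*(-2 + (-6 + 72)) = -7*(-2 + 66) = -7*64 = -448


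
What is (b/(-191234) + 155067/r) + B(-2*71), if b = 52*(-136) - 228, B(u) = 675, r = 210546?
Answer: 4534848309863/6710592294 ≈ 675.77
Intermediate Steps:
b = -7300 (b = -7072 - 228 = -7300)
(b/(-191234) + 155067/r) + B(-2*71) = (-7300/(-191234) + 155067/210546) + 675 = (-7300*(-1/191234) + 155067*(1/210546)) + 675 = (3650/95617 + 51689/70182) + 675 = 5198511413/6710592294 + 675 = 4534848309863/6710592294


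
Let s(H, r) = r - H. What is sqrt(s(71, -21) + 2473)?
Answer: sqrt(2381) ≈ 48.795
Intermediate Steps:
sqrt(s(71, -21) + 2473) = sqrt((-21 - 1*71) + 2473) = sqrt((-21 - 71) + 2473) = sqrt(-92 + 2473) = sqrt(2381)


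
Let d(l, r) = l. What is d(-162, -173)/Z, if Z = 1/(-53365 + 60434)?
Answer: -1145178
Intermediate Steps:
Z = 1/7069 ≈ 0.00014146
d(-162, -173)/Z = -162/1/7069 = -162*7069 = -1145178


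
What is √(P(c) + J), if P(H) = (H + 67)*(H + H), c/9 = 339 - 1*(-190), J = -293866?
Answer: 5*√1827134 ≈ 6758.6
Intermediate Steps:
c = 4761 (c = 9*(339 - 1*(-190)) = 9*(339 + 190) = 9*529 = 4761)
P(H) = 2*H*(67 + H) (P(H) = (67 + H)*(2*H) = 2*H*(67 + H))
√(P(c) + J) = √(2*4761*(67 + 4761) - 293866) = √(2*4761*4828 - 293866) = √(45972216 - 293866) = √45678350 = 5*√1827134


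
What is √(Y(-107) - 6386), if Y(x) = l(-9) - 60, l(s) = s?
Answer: I*√6455 ≈ 80.343*I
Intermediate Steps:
Y(x) = -69 (Y(x) = -9 - 60 = -69)
√(Y(-107) - 6386) = √(-69 - 6386) = √(-6455) = I*√6455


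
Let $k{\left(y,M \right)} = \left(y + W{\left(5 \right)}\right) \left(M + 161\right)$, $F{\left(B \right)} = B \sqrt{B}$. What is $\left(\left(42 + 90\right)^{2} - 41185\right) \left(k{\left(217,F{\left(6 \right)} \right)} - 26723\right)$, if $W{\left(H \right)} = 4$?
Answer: $-210474938 - 31507086 \sqrt{6} \approx -2.8765 \cdot 10^{8}$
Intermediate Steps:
$F{\left(B \right)} = B^{\frac{3}{2}}$
$k{\left(y,M \right)} = \left(4 + y\right) \left(161 + M\right)$ ($k{\left(y,M \right)} = \left(y + 4\right) \left(M + 161\right) = \left(4 + y\right) \left(161 + M\right)$)
$\left(\left(42 + 90\right)^{2} - 41185\right) \left(k{\left(217,F{\left(6 \right)} \right)} - 26723\right) = \left(\left(42 + 90\right)^{2} - 41185\right) \left(\left(644 + 4 \cdot 6^{\frac{3}{2}} + 161 \cdot 217 + 6^{\frac{3}{2}} \cdot 217\right) - 26723\right) = \left(132^{2} - 41185\right) \left(\left(644 + 4 \cdot 6 \sqrt{6} + 34937 + 6 \sqrt{6} \cdot 217\right) - 26723\right) = \left(17424 - 41185\right) \left(\left(644 + 24 \sqrt{6} + 34937 + 1302 \sqrt{6}\right) - 26723\right) = - 23761 \left(\left(35581 + 1326 \sqrt{6}\right) - 26723\right) = - 23761 \left(8858 + 1326 \sqrt{6}\right) = -210474938 - 31507086 \sqrt{6}$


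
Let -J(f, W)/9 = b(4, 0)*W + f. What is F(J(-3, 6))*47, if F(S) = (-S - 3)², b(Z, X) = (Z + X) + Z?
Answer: 7595388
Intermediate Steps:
b(Z, X) = X + 2*Z (b(Z, X) = (X + Z) + Z = X + 2*Z)
J(f, W) = -72*W - 9*f (J(f, W) = -9*((0 + 2*4)*W + f) = -9*((0 + 8)*W + f) = -9*(8*W + f) = -9*(f + 8*W) = -72*W - 9*f)
F(S) = (-3 - S)²
F(J(-3, 6))*47 = (3 + (-72*6 - 9*(-3)))²*47 = (3 + (-432 + 27))²*47 = (3 - 405)²*47 = (-402)²*47 = 161604*47 = 7595388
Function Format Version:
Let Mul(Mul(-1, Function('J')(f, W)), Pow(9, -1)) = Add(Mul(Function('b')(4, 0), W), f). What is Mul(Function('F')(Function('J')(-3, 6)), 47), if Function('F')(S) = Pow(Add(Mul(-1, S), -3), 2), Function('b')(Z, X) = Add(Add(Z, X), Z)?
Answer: 7595388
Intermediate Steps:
Function('b')(Z, X) = Add(X, Mul(2, Z)) (Function('b')(Z, X) = Add(Add(X, Z), Z) = Add(X, Mul(2, Z)))
Function('J')(f, W) = Add(Mul(-72, W), Mul(-9, f)) (Function('J')(f, W) = Mul(-9, Add(Mul(Add(0, Mul(2, 4)), W), f)) = Mul(-9, Add(Mul(Add(0, 8), W), f)) = Mul(-9, Add(Mul(8, W), f)) = Mul(-9, Add(f, Mul(8, W))) = Add(Mul(-72, W), Mul(-9, f)))
Function('F')(S) = Pow(Add(-3, Mul(-1, S)), 2)
Mul(Function('F')(Function('J')(-3, 6)), 47) = Mul(Pow(Add(3, Add(Mul(-72, 6), Mul(-9, -3))), 2), 47) = Mul(Pow(Add(3, Add(-432, 27)), 2), 47) = Mul(Pow(Add(3, -405), 2), 47) = Mul(Pow(-402, 2), 47) = Mul(161604, 47) = 7595388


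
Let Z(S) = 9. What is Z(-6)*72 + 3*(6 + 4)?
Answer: 678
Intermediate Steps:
Z(-6)*72 + 3*(6 + 4) = 9*72 + 3*(6 + 4) = 648 + 3*10 = 648 + 30 = 678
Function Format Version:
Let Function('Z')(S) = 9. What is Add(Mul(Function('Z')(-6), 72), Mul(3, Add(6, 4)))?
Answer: 678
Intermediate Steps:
Add(Mul(Function('Z')(-6), 72), Mul(3, Add(6, 4))) = Add(Mul(9, 72), Mul(3, Add(6, 4))) = Add(648, Mul(3, 10)) = Add(648, 30) = 678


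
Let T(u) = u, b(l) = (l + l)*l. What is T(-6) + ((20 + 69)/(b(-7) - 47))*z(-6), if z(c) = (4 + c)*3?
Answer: -280/17 ≈ -16.471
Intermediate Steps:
b(l) = 2*l**2 (b(l) = (2*l)*l = 2*l**2)
z(c) = 12 + 3*c
T(-6) + ((20 + 69)/(b(-7) - 47))*z(-6) = -6 + ((20 + 69)/(2*(-7)**2 - 47))*(12 + 3*(-6)) = -6 + (89/(2*49 - 47))*(12 - 18) = -6 + (89/(98 - 47))*(-6) = -6 + (89/51)*(-6) = -6 - 178/17 = -280/17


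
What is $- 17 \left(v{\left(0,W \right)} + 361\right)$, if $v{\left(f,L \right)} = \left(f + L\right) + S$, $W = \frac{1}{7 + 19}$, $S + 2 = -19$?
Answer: $- \frac{150297}{26} \approx -5780.7$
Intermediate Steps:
$S = -21$ ($S = -2 - 19 = -21$)
$W = \frac{1}{26} \approx 0.038462$
$v{\left(f,L \right)} = -21 + L + f$ ($v{\left(f,L \right)} = \left(f + L\right) - 21 = \left(L + f\right) - 21 = -21 + L + f$)
$- 17 \left(v{\left(0,W \right)} + 361\right) = - 17 \left(\left(-21 + \frac{1}{26} + 0\right) + 361\right) = - 17 \left(- \frac{545}{26} + 361\right) = \left(-17\right) \frac{8841}{26} = - \frac{150297}{26}$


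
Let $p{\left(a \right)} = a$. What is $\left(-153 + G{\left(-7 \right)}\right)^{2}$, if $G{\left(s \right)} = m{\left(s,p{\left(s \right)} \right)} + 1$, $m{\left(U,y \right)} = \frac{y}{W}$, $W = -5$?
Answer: $\frac{567009}{25} \approx 22680.0$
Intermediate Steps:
$m{\left(U,y \right)} = - \frac{y}{5}$ ($m{\left(U,y \right)} = \frac{y}{-5} = y \left(- \frac{1}{5}\right) = - \frac{y}{5}$)
$G{\left(s \right)} = 1 - \frac{s}{5}$ ($G{\left(s \right)} = - \frac{s}{5} + 1 = 1 - \frac{s}{5}$)
$\left(-153 + G{\left(-7 \right)}\right)^{2} = \left(-153 + \left(1 - - \frac{7}{5}\right)\right)^{2} = \left(-153 + \left(1 + \frac{7}{5}\right)\right)^{2} = \left(-153 + \frac{12}{5}\right)^{2} = \left(- \frac{753}{5}\right)^{2} = \frac{567009}{25}$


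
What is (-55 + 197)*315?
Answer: 44730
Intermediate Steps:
(-55 + 197)*315 = 142*315 = 44730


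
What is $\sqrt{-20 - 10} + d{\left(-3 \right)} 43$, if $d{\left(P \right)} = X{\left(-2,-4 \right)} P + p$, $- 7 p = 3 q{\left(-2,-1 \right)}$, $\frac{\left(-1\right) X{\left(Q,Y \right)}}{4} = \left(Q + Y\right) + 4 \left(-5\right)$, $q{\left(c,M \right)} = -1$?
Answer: $- \frac{93783}{7} + i \sqrt{30} \approx -13398.0 + 5.4772 i$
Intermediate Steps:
$X{\left(Q,Y \right)} = 80 - 4 Q - 4 Y$ ($X{\left(Q,Y \right)} = - 4 \left(\left(Q + Y\right) + 4 \left(-5\right)\right) = - 4 \left(\left(Q + Y\right) - 20\right) = - 4 \left(-20 + Q + Y\right) = 80 - 4 Q - 4 Y$)
$p = \frac{3}{7}$ ($p = - \frac{3 \left(-1\right)}{7} = \left(- \frac{1}{7}\right) \left(-3\right) = \frac{3}{7} \approx 0.42857$)
$d{\left(P \right)} = \frac{3}{7} + 104 P$ ($d{\left(P \right)} = \left(80 - -8 - -16\right) P + \frac{3}{7} = \left(80 + 8 + 16\right) P + \frac{3}{7} = 104 P + \frac{3}{7} = \frac{3}{7} + 104 P$)
$\sqrt{-20 - 10} + d{\left(-3 \right)} 43 = \sqrt{-20 - 10} + \left(\frac{3}{7} + 104 \left(-3\right)\right) 43 = \sqrt{-30} + \left(\frac{3}{7} - 312\right) 43 = i \sqrt{30} - \frac{93783}{7} = - \frac{93783}{7} + i \sqrt{30}$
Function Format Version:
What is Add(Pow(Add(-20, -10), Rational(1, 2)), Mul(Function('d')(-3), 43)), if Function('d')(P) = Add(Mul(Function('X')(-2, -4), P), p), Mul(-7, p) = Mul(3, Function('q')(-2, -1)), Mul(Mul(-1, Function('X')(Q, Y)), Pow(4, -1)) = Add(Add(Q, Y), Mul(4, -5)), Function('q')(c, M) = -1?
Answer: Add(Rational(-93783, 7), Mul(I, Pow(30, Rational(1, 2)))) ≈ Add(-13398., Mul(5.4772, I))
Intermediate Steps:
Function('X')(Q, Y) = Add(80, Mul(-4, Q), Mul(-4, Y)) (Function('X')(Q, Y) = Mul(-4, Add(Add(Q, Y), Mul(4, -5))) = Mul(-4, Add(Add(Q, Y), -20)) = Mul(-4, Add(-20, Q, Y)) = Add(80, Mul(-4, Q), Mul(-4, Y)))
p = Rational(3, 7) (p = Mul(Rational(-1, 7), Mul(3, -1)) = Mul(Rational(-1, 7), -3) = Rational(3, 7) ≈ 0.42857)
Function('d')(P) = Add(Rational(3, 7), Mul(104, P)) (Function('d')(P) = Add(Mul(Add(80, Mul(-4, -2), Mul(-4, -4)), P), Rational(3, 7)) = Add(Mul(Add(80, 8, 16), P), Rational(3, 7)) = Add(Mul(104, P), Rational(3, 7)) = Add(Rational(3, 7), Mul(104, P)))
Add(Pow(Add(-20, -10), Rational(1, 2)), Mul(Function('d')(-3), 43)) = Add(Pow(Add(-20, -10), Rational(1, 2)), Mul(Add(Rational(3, 7), Mul(104, -3)), 43)) = Add(Pow(-30, Rational(1, 2)), Mul(Add(Rational(3, 7), -312), 43)) = Add(Mul(I, Pow(30, Rational(1, 2))), Mul(Rational(-2181, 7), 43)) = Add(Mul(I, Pow(30, Rational(1, 2))), Rational(-93783, 7)) = Add(Rational(-93783, 7), Mul(I, Pow(30, Rational(1, 2))))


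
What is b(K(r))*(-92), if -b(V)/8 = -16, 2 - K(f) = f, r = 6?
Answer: -11776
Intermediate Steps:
K(f) = 2 - f
b(V) = 128 (b(V) = -8*(-16) = 128)
b(K(r))*(-92) = 128*(-92) = -11776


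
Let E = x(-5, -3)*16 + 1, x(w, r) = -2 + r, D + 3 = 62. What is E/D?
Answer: -79/59 ≈ -1.3390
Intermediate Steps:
D = 59 (D = -3 + 62 = 59)
E = -79 (E = (-2 - 3)*16 + 1 = -5*16 + 1 = -80 + 1 = -79)
E/D = -79/59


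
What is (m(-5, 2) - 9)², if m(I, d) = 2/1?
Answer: 49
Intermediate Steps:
m(I, d) = 2 (m(I, d) = 2*1 = 2)
(m(-5, 2) - 9)² = (2 - 9)² = (-7)² = 49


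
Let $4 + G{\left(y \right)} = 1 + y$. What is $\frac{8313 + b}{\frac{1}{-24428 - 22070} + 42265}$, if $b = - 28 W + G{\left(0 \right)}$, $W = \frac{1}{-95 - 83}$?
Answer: $\frac{34390106792}{174906179241} \approx 0.19662$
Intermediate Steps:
$G{\left(y \right)} = -3 + y$ ($G{\left(y \right)} = -4 + \left(1 + y\right) = -3 + y$)
$W = - \frac{1}{178}$ ($W = \frac{1}{-178} = - \frac{1}{178} \approx -0.005618$)
$b = - \frac{253}{89}$ ($b = \left(-28\right) \left(- \frac{1}{178}\right) + \left(-3 + 0\right) = \frac{14}{89} - 3 = - \frac{253}{89} \approx -2.8427$)
$\frac{8313 + b}{\frac{1}{-24428 - 22070} + 42265} = \frac{8313 - \frac{253}{89}}{\frac{1}{-24428 - 22070} + 42265} = \frac{739604}{89 \left(\frac{1}{-46498} + 42265\right)} = \frac{739604}{89 \left(- \frac{1}{46498} + 42265\right)} = \frac{739604}{89 \cdot \frac{1965237969}{46498}} = \frac{739604}{89} \cdot \frac{46498}{1965237969} = \frac{34390106792}{174906179241}$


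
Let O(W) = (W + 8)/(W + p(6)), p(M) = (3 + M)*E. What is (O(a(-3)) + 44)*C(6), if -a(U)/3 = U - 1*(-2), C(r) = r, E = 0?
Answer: 286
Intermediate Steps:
p(M) = 0 (p(M) = (3 + M)*0 = 0)
a(U) = -6 - 3*U (a(U) = -3*(U - 1*(-2)) = -3*(U + 2) = -3*(2 + U) = -6 - 3*U)
O(W) = (8 + W)/W (O(W) = (W + 8)/(W + 0) = (8 + W)/W)
(O(a(-3)) + 44)*C(6) = ((8 + (-6 - 3*(-3)))/(-6 - 3*(-3)) + 44)*6 = ((8 + (-6 + 9))/(-6 + 9) + 44)*6 = ((8 + 3)/3 + 44)*6 = ((⅓)*11 + 44)*6 = (11/3 + 44)*6 = (143/3)*6 = 286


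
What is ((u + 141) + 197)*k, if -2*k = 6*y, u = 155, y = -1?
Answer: 1479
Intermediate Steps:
k = 3 (k = -3*(-1) = -½*(-6) = 3)
((u + 141) + 197)*k = ((155 + 141) + 197)*3 = (296 + 197)*3 = 493*3 = 1479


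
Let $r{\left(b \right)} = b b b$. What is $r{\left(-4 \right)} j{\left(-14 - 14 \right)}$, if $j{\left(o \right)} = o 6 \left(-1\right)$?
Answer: $-10752$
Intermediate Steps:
$j{\left(o \right)} = - 6 o$ ($j{\left(o \right)} = 6 o \left(-1\right) = - 6 o$)
$r{\left(b \right)} = b^{3}$ ($r{\left(b \right)} = b^{2} b = b^{3}$)
$r{\left(-4 \right)} j{\left(-14 - 14 \right)} = \left(-4\right)^{3} \left(- 6 \left(-14 - 14\right)\right) = - 64 \left(- 6 \left(-14 - 14\right)\right) = - 64 \left(\left(-6\right) \left(-28\right)\right) = \left(-64\right) 168 = -10752$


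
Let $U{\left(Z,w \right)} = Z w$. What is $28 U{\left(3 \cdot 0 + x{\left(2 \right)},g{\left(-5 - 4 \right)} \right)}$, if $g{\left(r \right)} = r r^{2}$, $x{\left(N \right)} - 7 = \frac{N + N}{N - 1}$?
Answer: $-224532$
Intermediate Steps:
$x{\left(N \right)} = 7 + \frac{2 N}{-1 + N}$ ($x{\left(N \right)} = 7 + \frac{N + N}{N - 1} = 7 + \frac{2 N}{-1 + N}$)
$g{\left(r \right)} = r^{3}$
$28 U{\left(3 \cdot 0 + x{\left(2 \right)},g{\left(-5 - 4 \right)} \right)} = 28 \left(3 \cdot 0 + \frac{-7 + 9 \cdot 2}{-1 + 2}\right) \left(-5 - 4\right)^{3} = 28 \left(0 + \frac{-7 + 18}{1}\right) \left(-9\right)^{3} = 28 \left(0 + 1 \cdot 11\right) \left(-729\right) = 28 \left(0 + 11\right) \left(-729\right) = 28 \cdot 11 \left(-729\right) = 28 \left(-8019\right) = -224532$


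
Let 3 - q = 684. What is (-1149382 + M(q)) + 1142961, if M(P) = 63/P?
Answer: -1457588/227 ≈ -6421.1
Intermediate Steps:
q = -681 (q = 3 - 1*684 = 3 - 684 = -681)
(-1149382 + M(q)) + 1142961 = (-1149382 + 63/(-681)) + 1142961 = (-1149382 + 63*(-1/681)) + 1142961 = (-1149382 - 21/227) + 1142961 = -260909735/227 + 1142961 = -1457588/227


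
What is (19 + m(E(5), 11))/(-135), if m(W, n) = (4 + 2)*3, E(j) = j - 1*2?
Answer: -37/135 ≈ -0.27407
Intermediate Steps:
E(j) = -2 + j (E(j) = j - 2 = -2 + j)
m(W, n) = 18 (m(W, n) = 6*3 = 18)
(19 + m(E(5), 11))/(-135) = (19 + 18)/(-135) = 37*(-1/135) = -37/135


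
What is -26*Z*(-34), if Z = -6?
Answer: -5304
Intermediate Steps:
-26*Z*(-34) = -26*(-6)*(-34) = 156*(-34) = -5304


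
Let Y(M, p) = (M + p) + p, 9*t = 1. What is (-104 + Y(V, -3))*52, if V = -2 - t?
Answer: -52468/9 ≈ -5829.8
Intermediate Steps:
t = ⅑ (t = (⅑)*1 = ⅑ ≈ 0.11111)
V = -19/9 (V = -2 - 1*⅑ = -2 - ⅑ = -19/9 ≈ -2.1111)
Y(M, p) = M + 2*p
(-104 + Y(V, -3))*52 = (-104 + (-19/9 + 2*(-3)))*52 = (-104 + (-19/9 - 6))*52 = (-104 - 73/9)*52 = -1009/9*52 = -52468/9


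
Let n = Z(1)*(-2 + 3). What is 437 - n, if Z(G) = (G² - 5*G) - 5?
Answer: 446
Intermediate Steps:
Z(G) = -5 + G² - 5*G
n = -9 (n = (-5 + 1² - 5*1)*(-2 + 3) = (-5 + 1 - 5)*1 = -9*1 = -9)
437 - n = 437 - (-9) = 437 - 1*(-9) = 437 + 9 = 446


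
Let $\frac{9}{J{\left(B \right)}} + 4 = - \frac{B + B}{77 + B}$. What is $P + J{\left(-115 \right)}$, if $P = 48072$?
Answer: $\frac{9181581}{191} \approx 48071.0$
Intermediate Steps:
$J{\left(B \right)} = \frac{9}{-4 - \frac{2 B}{77 + B}}$ ($J{\left(B \right)} = \frac{9}{-4 - \frac{B + B}{77 + B}} = \frac{9}{-4 - \frac{2 B}{77 + B}}$)
$P + J{\left(-115 \right)} = 48072 + \frac{9 \left(-77 - -115\right)}{2 \left(154 + 3 \left(-115\right)\right)} = 48072 + \frac{9 \left(-77 + 115\right)}{2 \left(154 - 345\right)} = 48072 + \frac{9}{2} \frac{1}{-191} \cdot 38 = 48072 + \frac{9}{2} \left(- \frac{1}{191}\right) 38 = 48072 - \frac{171}{191} = \frac{9181581}{191}$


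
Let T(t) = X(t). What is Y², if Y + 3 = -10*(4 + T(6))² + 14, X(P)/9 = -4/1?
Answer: 104632441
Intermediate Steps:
X(P) = -36 (X(P) = 9*(-4/1) = 9*(-4*1) = 9*(-4) = -36)
T(t) = -36
Y = -10229 (Y = -3 + (-10*(4 - 36)² + 14) = -3 + (-10*(-32)² + 14) = -3 + (-10*1024 + 14) = -3 + (-10240 + 14) = -3 - 10226 = -10229)
Y² = (-10229)² = 104632441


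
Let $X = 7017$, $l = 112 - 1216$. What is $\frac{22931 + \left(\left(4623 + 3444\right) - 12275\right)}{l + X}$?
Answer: $\frac{6241}{1971} \approx 3.1664$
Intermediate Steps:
$l = -1104$ ($l = 112 - 1216 = -1104$)
$\frac{22931 + \left(\left(4623 + 3444\right) - 12275\right)}{l + X} = \frac{22931 + \left(\left(4623 + 3444\right) - 12275\right)}{-1104 + 7017} = \frac{22931 + \left(8067 - 12275\right)}{5913} = \left(22931 - 4208\right) \frac{1}{5913} = 18723 \cdot \frac{1}{5913} = \frac{6241}{1971}$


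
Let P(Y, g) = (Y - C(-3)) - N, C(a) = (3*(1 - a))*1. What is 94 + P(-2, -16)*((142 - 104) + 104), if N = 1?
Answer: -2036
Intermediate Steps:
C(a) = 3 - 3*a (C(a) = (3 - 3*a)*1 = 3 - 3*a)
P(Y, g) = -13 + Y (P(Y, g) = (Y - (3 - 3*(-3))) - 1*1 = (Y - (3 + 9)) - 1 = (Y - 1*12) - 1 = (Y - 12) - 1 = (-12 + Y) - 1 = -13 + Y)
94 + P(-2, -16)*((142 - 104) + 104) = 94 + (-13 - 2)*((142 - 104) + 104) = 94 - 15*(38 + 104) = 94 - 15*142 = 94 - 2130 = -2036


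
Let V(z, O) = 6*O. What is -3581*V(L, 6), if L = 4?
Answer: -128916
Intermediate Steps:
-3581*V(L, 6) = -21486*6 = -3581*36 = -128916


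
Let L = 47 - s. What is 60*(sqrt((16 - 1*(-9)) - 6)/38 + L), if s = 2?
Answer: 2700 + 30*sqrt(19)/19 ≈ 2706.9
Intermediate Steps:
L = 45 (L = 47 - 1*2 = 47 - 2 = 45)
60*(sqrt((16 - 1*(-9)) - 6)/38 + L) = 60*(sqrt((16 - 1*(-9)) - 6)/38 + 45) = 60*(sqrt((16 + 9) - 6)*(1/38) + 45) = 60*(sqrt(25 - 6)*(1/38) + 45) = 60*(sqrt(19)*(1/38) + 45) = 60*(sqrt(19)/38 + 45) = 60*(45 + sqrt(19)/38) = 2700 + 30*sqrt(19)/19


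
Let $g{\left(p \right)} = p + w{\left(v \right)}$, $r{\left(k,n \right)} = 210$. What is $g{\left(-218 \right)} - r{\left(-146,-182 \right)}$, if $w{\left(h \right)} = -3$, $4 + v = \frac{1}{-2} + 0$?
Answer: $-431$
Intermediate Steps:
$v = - \frac{9}{2}$ ($v = -4 + \left(\frac{1}{-2} + 0\right) = -4 + \left(- \frac{1}{2} + 0\right) = -4 - \frac{1}{2} = - \frac{9}{2} \approx -4.5$)
$g{\left(p \right)} = -3 + p$ ($g{\left(p \right)} = p - 3 = -3 + p$)
$g{\left(-218 \right)} - r{\left(-146,-182 \right)} = \left(-3 - 218\right) - 210 = -221 - 210 = -431$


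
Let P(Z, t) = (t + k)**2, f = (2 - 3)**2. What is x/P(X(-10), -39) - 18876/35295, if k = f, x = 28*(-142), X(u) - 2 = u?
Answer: -1074294/326705 ≈ -3.2883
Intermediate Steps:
X(u) = 2 + u
x = -3976
f = 1 (f = (-1)**2 = 1)
k = 1
P(Z, t) = (1 + t)**2 (P(Z, t) = (t + 1)**2 = (1 + t)**2)
x/P(X(-10), -39) - 18876/35295 = -3976/(1 - 39)**2 - 18876/35295 = -3976/((-38)**2) - 18876*1/35295 = -3976/1444 - 484/905 = -3976*1/1444 - 484/905 = -994/361 - 484/905 = -1074294/326705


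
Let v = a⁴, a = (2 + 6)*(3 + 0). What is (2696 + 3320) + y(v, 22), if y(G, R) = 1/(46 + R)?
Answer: 409089/68 ≈ 6016.0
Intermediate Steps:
a = 24 (a = 8*3 = 24)
v = 331776 (v = 24⁴ = 331776)
(2696 + 3320) + y(v, 22) = (2696 + 3320) + 1/(46 + 22) = 6016 + 1/68 = 409089/68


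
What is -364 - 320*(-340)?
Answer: 108436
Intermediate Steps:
-364 - 320*(-340) = -364 + 108800 = 108436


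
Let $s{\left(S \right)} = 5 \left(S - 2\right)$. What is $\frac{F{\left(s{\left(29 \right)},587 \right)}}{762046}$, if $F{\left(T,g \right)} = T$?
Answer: $\frac{135}{762046} \approx 0.00017715$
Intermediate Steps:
$s{\left(S \right)} = -10 + 5 S$ ($s{\left(S \right)} = 5 \left(-2 + S\right) = -10 + 5 S$)
$\frac{F{\left(s{\left(29 \right)},587 \right)}}{762046} = \frac{-10 + 5 \cdot 29}{762046} = \left(-10 + 145\right) \frac{1}{762046} = 135 \cdot \frac{1}{762046} = \frac{135}{762046}$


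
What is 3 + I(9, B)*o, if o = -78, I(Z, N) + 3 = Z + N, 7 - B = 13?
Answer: 3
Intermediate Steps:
B = -6 (B = 7 - 1*13 = 7 - 13 = -6)
I(Z, N) = -3 + N + Z (I(Z, N) = -3 + (Z + N) = -3 + (N + Z) = -3 + N + Z)
3 + I(9, B)*o = 3 + (-3 - 6 + 9)*(-78) = 3 + 0*(-78) = 3 + 0 = 3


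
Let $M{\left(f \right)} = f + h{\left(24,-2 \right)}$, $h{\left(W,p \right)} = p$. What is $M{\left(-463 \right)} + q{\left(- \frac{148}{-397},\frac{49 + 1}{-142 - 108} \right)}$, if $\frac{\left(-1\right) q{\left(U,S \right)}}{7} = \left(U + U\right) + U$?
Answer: $- \frac{187713}{397} \approx -472.83$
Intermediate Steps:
$q{\left(U,S \right)} = - 21 U$ ($q{\left(U,S \right)} = - 7 \left(\left(U + U\right) + U\right) = - 7 \left(2 U + U\right) = - 7 \cdot 3 U = - 21 U$)
$M{\left(f \right)} = -2 + f$ ($M{\left(f \right)} = f - 2 = -2 + f$)
$M{\left(-463 \right)} + q{\left(- \frac{148}{-397},\frac{49 + 1}{-142 - 108} \right)} = \left(-2 - 463\right) - 21 \left(- \frac{148}{-397}\right) = -465 - 21 \left(\left(-148\right) \left(- \frac{1}{397}\right)\right) = -465 - \frac{3108}{397} = - \frac{187713}{397}$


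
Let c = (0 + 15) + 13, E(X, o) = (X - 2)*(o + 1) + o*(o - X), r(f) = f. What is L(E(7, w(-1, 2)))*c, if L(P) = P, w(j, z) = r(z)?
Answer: 140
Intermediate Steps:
w(j, z) = z
E(X, o) = o*(o - X) + (1 + o)*(-2 + X) (E(X, o) = (-2 + X)*(1 + o) + o*(o - X) = (1 + o)*(-2 + X) + o*(o - X) = o*(o - X) + (1 + o)*(-2 + X))
c = 28 (c = 15 + 13 = 28)
L(E(7, w(-1, 2)))*c = (-2 + 7 + 2**2 - 2*2)*28 = (-2 + 7 + 4 - 4)*28 = 5*28 = 140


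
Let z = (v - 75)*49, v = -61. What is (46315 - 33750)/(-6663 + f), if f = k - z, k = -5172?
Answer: -12565/5171 ≈ -2.4299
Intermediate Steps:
z = -6664 (z = (-61 - 75)*49 = -136*49 = -6664)
f = 1492 (f = -5172 - 1*(-6664) = -5172 + 6664 = 1492)
(46315 - 33750)/(-6663 + f) = (46315 - 33750)/(-6663 + 1492) = 12565/(-5171) = 12565*(-1/5171) = -12565/5171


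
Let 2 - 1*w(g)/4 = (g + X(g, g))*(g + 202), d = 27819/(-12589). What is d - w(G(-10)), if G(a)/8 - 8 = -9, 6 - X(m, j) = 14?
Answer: -156433555/12589 ≈ -12426.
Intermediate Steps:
X(m, j) = -8 (X(m, j) = 6 - 1*14 = 6 - 14 = -8)
d = -27819/12589 (d = 27819*(-1/12589) = -27819/12589 ≈ -2.2098)
G(a) = -8 (G(a) = 64 + 8*(-9) = 64 - 72 = -8)
w(g) = 8 - 4*(-8 + g)*(202 + g) (w(g) = 8 - 4*(g - 8)*(g + 202) = 8 - 4*(-8 + g)*(202 + g))
d - w(G(-10)) = -27819/12589 - (6472 - 776*(-8) - 4*(-8)²) = -27819/12589 - (6472 + 6208 - 4*64) = -27819/12589 - (6472 + 6208 - 256) = -27819/12589 - 1*12424 = -27819/12589 - 12424 = -156433555/12589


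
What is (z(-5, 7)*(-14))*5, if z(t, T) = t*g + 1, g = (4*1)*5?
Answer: 6930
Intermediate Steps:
g = 20 (g = 4*5 = 20)
z(t, T) = 1 + 20*t (z(t, T) = t*20 + 1 = 20*t + 1 = 1 + 20*t)
(z(-5, 7)*(-14))*5 = ((1 + 20*(-5))*(-14))*5 = ((1 - 100)*(-14))*5 = -99*(-14)*5 = 1386*5 = 6930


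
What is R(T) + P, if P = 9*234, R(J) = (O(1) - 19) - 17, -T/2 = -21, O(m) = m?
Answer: 2071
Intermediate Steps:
T = 42 (T = -2*(-21) = 42)
R(J) = -35 (R(J) = (1 - 19) - 17 = -18 - 17 = -35)
P = 2106
R(T) + P = -35 + 2106 = 2071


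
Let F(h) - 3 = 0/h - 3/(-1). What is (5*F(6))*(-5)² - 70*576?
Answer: -39570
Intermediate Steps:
F(h) = 6 (F(h) = 3 + (0/h - 3/(-1)) = 3 + (0 - 3*(-1)) = 3 + (0 + 3) = 3 + 3 = 6)
(5*F(6))*(-5)² - 70*576 = (5*6)*(-5)² - 70*576 = 30*25 - 40320 = 750 - 40320 = -39570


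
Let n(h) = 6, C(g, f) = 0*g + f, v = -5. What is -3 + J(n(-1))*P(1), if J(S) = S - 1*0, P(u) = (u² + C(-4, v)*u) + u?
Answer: -21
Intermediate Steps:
C(g, f) = f (C(g, f) = 0 + f = f)
P(u) = u² - 4*u (P(u) = (u² - 5*u) + u = u² - 4*u)
J(S) = S (J(S) = S + 0 = S)
-3 + J(n(-1))*P(1) = -3 + 6*(1*(-4 + 1)) = -3 + 6*(1*(-3)) = -3 + 6*(-3) = -3 - 18 = -21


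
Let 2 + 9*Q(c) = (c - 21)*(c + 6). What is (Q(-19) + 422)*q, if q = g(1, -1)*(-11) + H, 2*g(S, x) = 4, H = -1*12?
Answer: -146744/9 ≈ -16305.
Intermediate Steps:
H = -12
Q(c) = -2/9 + (-21 + c)*(6 + c)/9 (Q(c) = -2/9 + ((c - 21)*(c + 6))/9 = -2/9 + ((-21 + c)*(6 + c))/9 = -2/9 + (-21 + c)*(6 + c)/9)
g(S, x) = 2 (g(S, x) = (½)*4 = 2)
q = -34 (q = 2*(-11) - 12 = -22 - 12 = -34)
(Q(-19) + 422)*q = ((-128/9 - 5/3*(-19) + (⅑)*(-19)²) + 422)*(-34) = ((-128/9 + 95/3 + (⅑)*361) + 422)*(-34) = ((-128/9 + 95/3 + 361/9) + 422)*(-34) = (518/9 + 422)*(-34) = (4316/9)*(-34) = -146744/9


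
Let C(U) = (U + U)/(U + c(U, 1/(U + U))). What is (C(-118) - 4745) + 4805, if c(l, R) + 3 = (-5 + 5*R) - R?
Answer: 460024/7435 ≈ 61.873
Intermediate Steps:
c(l, R) = -8 + 4*R (c(l, R) = -3 + ((-5 + 5*R) - R) = -3 + (-5 + 4*R) = -8 + 4*R)
C(U) = 2*U/(-8 + U + 2/U) (C(U) = (U + U)/(U + (-8 + 4/(U + U))) = (2*U)/(U + (-8 + 4/((2*U)))) = (2*U)/(U + (-8 + 4*(1/(2*U)))) = (2*U)/(U + (-8 + 2/U)) = (2*U)/(-8 + U + 2/U) = 2*U/(-8 + U + 2/U))
(C(-118) - 4745) + 4805 = (2*(-118)²/(2 - 118*(-8 - 118)) - 4745) + 4805 = (2*13924/(2 - 118*(-126)) - 4745) + 4805 = (2*13924/(2 + 14868) - 4745) + 4805 = (2*13924/14870 - 4745) + 4805 = (2*13924*(1/14870) - 4745) + 4805 = (13924/7435 - 4745) + 4805 = -35265151/7435 + 4805 = 460024/7435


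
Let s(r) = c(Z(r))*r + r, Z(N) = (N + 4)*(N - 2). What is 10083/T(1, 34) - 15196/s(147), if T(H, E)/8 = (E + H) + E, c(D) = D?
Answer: 2555599/139944 ≈ 18.262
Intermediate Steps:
Z(N) = (-2 + N)*(4 + N) (Z(N) = (4 + N)*(-2 + N) = (-2 + N)*(4 + N))
T(H, E) = 8*H + 16*E (T(H, E) = 8*((E + H) + E) = 8*(H + 2*E) = 8*H + 16*E)
s(r) = r + r*(-8 + r² + 2*r) (s(r) = (-8 + r² + 2*r)*r + r = r*(-8 + r² + 2*r) + r = r + r*(-8 + r² + 2*r))
10083/T(1, 34) - 15196/s(147) = 10083/(8*1 + 16*34) - 15196*1/(147*(-7 + 147² + 2*147)) = 10083/(8 + 544) - 15196*1/(147*(-7 + 21609 + 294)) = 10083/552 - 15196/(147*21896) = 10083*(1/552) - 15196/3218712 = 3361/184 - 15196*1/3218712 = 3361/184 - 3799/804678 = 2555599/139944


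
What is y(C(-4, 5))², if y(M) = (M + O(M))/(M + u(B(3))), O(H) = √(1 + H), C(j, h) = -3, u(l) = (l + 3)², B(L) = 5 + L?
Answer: (3 - I*√2)²/13924 ≈ 0.00050273 - 0.0006094*I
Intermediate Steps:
u(l) = (3 + l)²
y(M) = (M + √(1 + M))/(121 + M) (y(M) = (M + √(1 + M))/(M + (3 + (5 + 3))²) = (M + √(1 + M))/(M + (3 + 8)²) = (M + √(1 + M))/(M + 11²) = (M + √(1 + M))/(M + 121) = (M + √(1 + M))/(121 + M))
y(C(-4, 5))² = ((-3 + √(1 - 3))/(121 - 3))² = ((-3 + √(-2))/118)² = ((-3 + I*√2)/118)² = (-3/118 + I*√2/118)²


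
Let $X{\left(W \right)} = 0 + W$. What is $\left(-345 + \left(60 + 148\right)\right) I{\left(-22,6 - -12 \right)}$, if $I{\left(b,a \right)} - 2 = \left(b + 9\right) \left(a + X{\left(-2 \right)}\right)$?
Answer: $28222$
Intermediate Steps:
$X{\left(W \right)} = W$
$I{\left(b,a \right)} = 2 + \left(-2 + a\right) \left(9 + b\right)$ ($I{\left(b,a \right)} = 2 + \left(b + 9\right) \left(a - 2\right) = 2 + \left(9 + b\right) \left(-2 + a\right) = 2 + \left(-2 + a\right) \left(9 + b\right)$)
$\left(-345 + \left(60 + 148\right)\right) I{\left(-22,6 - -12 \right)} = \left(-345 + \left(60 + 148\right)\right) \left(-16 - -44 + 9 \left(6 - -12\right) + \left(6 - -12\right) \left(-22\right)\right) = \left(-345 + 208\right) \left(-16 + 44 + 9 \left(6 + 12\right) + \left(6 + 12\right) \left(-22\right)\right) = - 137 \left(-16 + 44 + 9 \cdot 18 + 18 \left(-22\right)\right) = - 137 \left(-16 + 44 + 162 - 396\right) = \left(-137\right) \left(-206\right) = 28222$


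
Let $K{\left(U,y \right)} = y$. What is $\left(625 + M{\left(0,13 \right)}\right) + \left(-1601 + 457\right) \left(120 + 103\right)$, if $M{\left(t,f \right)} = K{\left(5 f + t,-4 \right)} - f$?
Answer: $-254504$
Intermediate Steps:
$M{\left(t,f \right)} = -4 - f$
$\left(625 + M{\left(0,13 \right)}\right) + \left(-1601 + 457\right) \left(120 + 103\right) = \left(625 - 17\right) + \left(-1601 + 457\right) \left(120 + 103\right) = \left(625 - 17\right) - 255112 = 608 - 255112 = -254504$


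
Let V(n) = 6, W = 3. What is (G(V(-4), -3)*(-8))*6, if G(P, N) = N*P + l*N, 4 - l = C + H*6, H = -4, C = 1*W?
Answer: 4464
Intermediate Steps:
C = 3 (C = 1*3 = 3)
l = 25 (l = 4 - (3 - 4*6) = 4 - (3 - 24) = 4 - 1*(-21) = 4 + 21 = 25)
G(P, N) = 25*N + N*P (G(P, N) = N*P + 25*N = 25*N + N*P)
(G(V(-4), -3)*(-8))*6 = (-3*(25 + 6)*(-8))*6 = (-3*31*(-8))*6 = -93*(-8)*6 = 744*6 = 4464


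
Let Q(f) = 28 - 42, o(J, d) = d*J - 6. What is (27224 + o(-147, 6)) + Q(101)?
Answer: 26322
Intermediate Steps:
o(J, d) = -6 + J*d (o(J, d) = J*d - 6 = -6 + J*d)
Q(f) = -14
(27224 + o(-147, 6)) + Q(101) = (27224 + (-6 - 147*6)) - 14 = (27224 + (-6 - 882)) - 14 = (27224 - 888) - 14 = 26336 - 14 = 26322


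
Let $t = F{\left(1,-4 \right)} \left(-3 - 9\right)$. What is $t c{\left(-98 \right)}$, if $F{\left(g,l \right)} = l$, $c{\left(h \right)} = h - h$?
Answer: $0$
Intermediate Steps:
$c{\left(h \right)} = 0$
$t = 48$ ($t = - 4 \left(-3 - 9\right) = \left(-4\right) \left(-12\right) = 48$)
$t c{\left(-98 \right)} = 48 \cdot 0 = 0$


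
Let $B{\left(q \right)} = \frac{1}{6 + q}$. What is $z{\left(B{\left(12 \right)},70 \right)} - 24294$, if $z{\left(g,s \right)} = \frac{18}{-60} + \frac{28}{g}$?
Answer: $- \frac{237903}{10} \approx -23790.0$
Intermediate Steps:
$z{\left(g,s \right)} = - \frac{3}{10} + \frac{28}{g}$ ($z{\left(g,s \right)} = 18 \left(- \frac{1}{60}\right) + \frac{28}{g} = - \frac{3}{10} + \frac{28}{g}$)
$z{\left(B{\left(12 \right)},70 \right)} - 24294 = \left(- \frac{3}{10} + \frac{28}{\frac{1}{6 + 12}}\right) - 24294 = \left(- \frac{3}{10} + \frac{28}{\frac{1}{18}}\right) - 24294 = \left(- \frac{3}{10} + 28 \frac{1}{\frac{1}{18}}\right) - 24294 = \left(- \frac{3}{10} + 28 \cdot 18\right) - 24294 = \left(- \frac{3}{10} + 504\right) - 24294 = \frac{5037}{10} - 24294 = - \frac{237903}{10}$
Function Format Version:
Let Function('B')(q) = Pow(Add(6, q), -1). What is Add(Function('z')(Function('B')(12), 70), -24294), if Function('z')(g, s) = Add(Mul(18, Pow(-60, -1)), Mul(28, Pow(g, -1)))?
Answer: Rational(-237903, 10) ≈ -23790.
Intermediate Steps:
Function('z')(g, s) = Add(Rational(-3, 10), Mul(28, Pow(g, -1))) (Function('z')(g, s) = Add(Mul(18, Rational(-1, 60)), Mul(28, Pow(g, -1))) = Add(Rational(-3, 10), Mul(28, Pow(g, -1))))
Add(Function('z')(Function('B')(12), 70), -24294) = Add(Add(Rational(-3, 10), Mul(28, Pow(Pow(Add(6, 12), -1), -1))), -24294) = Add(Add(Rational(-3, 10), Mul(28, Pow(Pow(18, -1), -1))), -24294) = Add(Add(Rational(-3, 10), Mul(28, Pow(Rational(1, 18), -1))), -24294) = Add(Add(Rational(-3, 10), Mul(28, 18)), -24294) = Add(Add(Rational(-3, 10), 504), -24294) = Add(Rational(5037, 10), -24294) = Rational(-237903, 10)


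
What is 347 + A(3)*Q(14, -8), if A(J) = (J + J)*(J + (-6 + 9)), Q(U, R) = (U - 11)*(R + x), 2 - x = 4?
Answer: -733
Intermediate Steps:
x = -2 (x = 2 - 1*4 = 2 - 4 = -2)
Q(U, R) = (-11 + U)*(-2 + R) (Q(U, R) = (U - 11)*(R - 2) = (-11 + U)*(-2 + R))
A(J) = 2*J*(3 + J) (A(J) = (2*J)*(J + 3) = (2*J)*(3 + J) = 2*J*(3 + J))
347 + A(3)*Q(14, -8) = 347 + (2*3*(3 + 3))*(22 - 11*(-8) - 2*14 - 8*14) = 347 + (2*3*6)*(22 + 88 - 28 - 112) = 347 + 36*(-30) = 347 - 1080 = -733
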